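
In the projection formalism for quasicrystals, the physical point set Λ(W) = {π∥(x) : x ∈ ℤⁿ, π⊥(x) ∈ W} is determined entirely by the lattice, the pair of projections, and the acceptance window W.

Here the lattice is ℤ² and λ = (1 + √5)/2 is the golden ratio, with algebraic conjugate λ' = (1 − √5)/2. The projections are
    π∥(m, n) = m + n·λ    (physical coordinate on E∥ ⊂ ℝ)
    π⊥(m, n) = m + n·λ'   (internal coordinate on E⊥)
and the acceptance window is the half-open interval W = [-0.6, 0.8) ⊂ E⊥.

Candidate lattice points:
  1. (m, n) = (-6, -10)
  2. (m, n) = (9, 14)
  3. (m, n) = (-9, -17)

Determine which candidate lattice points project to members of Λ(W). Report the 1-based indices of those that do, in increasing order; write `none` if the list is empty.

1, 2

λ' = (1−√5)/2 ≈ -0.61803.
[1] lift (-6,-10): star map gives 0.18034; window check -0.6 ≤ 0.18034 < 0.8 is true → IN Λ
[2] lift (9,14): star map gives 0.34752; window check -0.6 ≤ 0.34752 < 0.8 is true → IN Λ
[3] lift (-9,-17): star map gives 1.50658; window check -0.6 ≤ 1.50658 < 0.8 is false → out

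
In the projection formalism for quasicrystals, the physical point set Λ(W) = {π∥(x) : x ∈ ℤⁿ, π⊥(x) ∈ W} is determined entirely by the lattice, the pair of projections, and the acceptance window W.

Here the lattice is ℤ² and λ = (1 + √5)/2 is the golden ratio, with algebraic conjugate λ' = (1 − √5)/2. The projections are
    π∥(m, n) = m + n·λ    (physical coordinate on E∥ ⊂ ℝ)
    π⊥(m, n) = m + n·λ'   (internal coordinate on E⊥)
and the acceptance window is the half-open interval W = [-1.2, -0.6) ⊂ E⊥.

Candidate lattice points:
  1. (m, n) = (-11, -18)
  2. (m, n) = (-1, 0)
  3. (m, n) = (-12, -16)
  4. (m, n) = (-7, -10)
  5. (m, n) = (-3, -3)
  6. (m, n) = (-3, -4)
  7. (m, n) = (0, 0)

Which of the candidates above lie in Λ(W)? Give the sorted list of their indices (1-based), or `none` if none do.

λ' = (1−√5)/2 ≈ -0.6180.
[1] lift (-11,-18): star map gives 0.1246; window check -1.2 ≤ 0.1246 < -0.6 is false → out
[2] lift (-1,0): star map gives -1.0000; window check -1.2 ≤ -1.0000 < -0.6 is true → IN Λ
[3] lift (-12,-16): star map gives -2.1115; window check -1.2 ≤ -2.1115 < -0.6 is false → out
[4] lift (-7,-10): star map gives -0.8197; window check -1.2 ≤ -0.8197 < -0.6 is true → IN Λ
[5] lift (-3,-3): star map gives -1.1459; window check -1.2 ≤ -1.1459 < -0.6 is true → IN Λ
[6] lift (-3,-4): star map gives -0.5279; window check -1.2 ≤ -0.5279 < -0.6 is false → out
[7] lift (0,0): star map gives 0.0000; window check -1.2 ≤ 0.0000 < -0.6 is false → out

2, 4, 5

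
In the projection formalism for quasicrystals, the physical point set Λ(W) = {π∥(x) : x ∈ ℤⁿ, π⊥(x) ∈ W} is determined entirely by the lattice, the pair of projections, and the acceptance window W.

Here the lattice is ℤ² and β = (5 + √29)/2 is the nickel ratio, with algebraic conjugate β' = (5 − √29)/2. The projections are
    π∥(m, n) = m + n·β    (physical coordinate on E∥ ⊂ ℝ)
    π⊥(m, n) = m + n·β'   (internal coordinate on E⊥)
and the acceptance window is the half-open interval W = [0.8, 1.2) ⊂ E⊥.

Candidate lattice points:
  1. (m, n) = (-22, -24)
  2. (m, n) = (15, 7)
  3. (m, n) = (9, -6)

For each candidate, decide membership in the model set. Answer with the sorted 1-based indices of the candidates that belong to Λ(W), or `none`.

none

Compute β' = (5−√29)/2 = -0.19258, so π⊥(m,n) = m -0.19258·n.
[1] lift (-22,-24): star map gives -17.37802; window check 0.8 ≤ -17.37802 < 1.2 is false → out
[2] lift (15,7): star map gives 13.65192; window check 0.8 ≤ 13.65192 < 1.2 is false → out
[3] lift (9,-6): star map gives 10.15549; window check 0.8 ≤ 10.15549 < 1.2 is false → out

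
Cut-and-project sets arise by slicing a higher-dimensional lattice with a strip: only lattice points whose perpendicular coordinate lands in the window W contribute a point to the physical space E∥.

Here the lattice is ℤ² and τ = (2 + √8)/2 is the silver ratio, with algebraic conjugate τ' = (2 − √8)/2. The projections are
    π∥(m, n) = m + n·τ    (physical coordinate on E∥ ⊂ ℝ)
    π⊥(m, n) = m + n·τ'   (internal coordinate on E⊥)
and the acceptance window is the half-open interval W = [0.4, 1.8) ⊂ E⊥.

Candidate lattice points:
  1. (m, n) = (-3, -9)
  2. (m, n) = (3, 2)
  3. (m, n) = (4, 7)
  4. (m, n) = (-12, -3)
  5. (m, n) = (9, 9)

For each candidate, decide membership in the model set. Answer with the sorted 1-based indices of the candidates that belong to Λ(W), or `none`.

Compute τ' = (2−√8)/2 = -0.41421, so π⊥(m,n) = m -0.41421·n.
[1] lift (-3,-9): star map gives 0.72792; window check 0.4 ≤ 0.72792 < 1.8 is true → IN Λ
[2] lift (3,2): star map gives 2.17157; window check 0.4 ≤ 2.17157 < 1.8 is false → out
[3] lift (4,7): star map gives 1.10051; window check 0.4 ≤ 1.10051 < 1.8 is true → IN Λ
[4] lift (-12,-3): star map gives -10.75736; window check 0.4 ≤ -10.75736 < 1.8 is false → out
[5] lift (9,9): star map gives 5.27208; window check 0.4 ≤ 5.27208 < 1.8 is false → out

1, 3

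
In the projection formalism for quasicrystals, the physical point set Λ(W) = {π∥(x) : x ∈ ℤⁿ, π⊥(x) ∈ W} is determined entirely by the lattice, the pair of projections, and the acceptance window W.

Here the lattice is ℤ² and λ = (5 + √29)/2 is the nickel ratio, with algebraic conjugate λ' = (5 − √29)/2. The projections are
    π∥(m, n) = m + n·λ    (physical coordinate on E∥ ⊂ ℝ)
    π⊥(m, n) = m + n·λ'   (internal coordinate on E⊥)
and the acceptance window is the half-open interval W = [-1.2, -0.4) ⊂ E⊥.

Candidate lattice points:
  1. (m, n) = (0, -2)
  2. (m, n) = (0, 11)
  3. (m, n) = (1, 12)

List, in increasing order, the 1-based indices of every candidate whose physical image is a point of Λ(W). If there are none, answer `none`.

none

Numerically λ ≈ 5.1926 and λ' = −1/λ ≈ -0.1926.
candidate 1: (m,n)=(0,-2) → π∥ = 0-2·λ ≈ -10.3852, π⊥ = 0-2·λ' ≈ 0.3852 ∉ [-1.2, -0.4) ⇒ out
candidate 2: (m,n)=(0,11) → π∥ = 0+11·λ ≈ 57.1184, π⊥ = 0+11·λ' ≈ -2.1184 ∉ [-1.2, -0.4) ⇒ out
candidate 3: (m,n)=(1,12) → π∥ = 1+12·λ ≈ 63.3110, π⊥ = 1+12·λ' ≈ -1.3110 ∉ [-1.2, -0.4) ⇒ out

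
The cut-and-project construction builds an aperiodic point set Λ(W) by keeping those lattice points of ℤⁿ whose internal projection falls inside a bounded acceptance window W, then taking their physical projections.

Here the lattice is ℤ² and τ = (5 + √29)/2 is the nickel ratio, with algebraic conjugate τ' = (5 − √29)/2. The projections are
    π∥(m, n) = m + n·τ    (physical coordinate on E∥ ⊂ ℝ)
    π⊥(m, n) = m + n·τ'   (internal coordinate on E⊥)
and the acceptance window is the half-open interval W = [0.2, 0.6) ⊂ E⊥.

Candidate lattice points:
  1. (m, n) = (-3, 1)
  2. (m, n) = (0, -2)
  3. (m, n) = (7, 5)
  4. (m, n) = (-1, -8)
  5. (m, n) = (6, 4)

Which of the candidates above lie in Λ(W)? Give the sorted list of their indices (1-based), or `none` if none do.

Numerically τ ≈ 5.19258 and τ' = −1/τ ≈ -0.19258.
candidate 1: (m,n)=(-3,1) → π∥ = -3+1·τ ≈ 2.19258, π⊥ = -3+1·τ' ≈ -3.19258 ∉ [0.2, 0.6) ⇒ out
candidate 2: (m,n)=(0,-2) → π∥ = 0-2·τ ≈ -10.38516, π⊥ = 0-2·τ' ≈ 0.38516 ∈ [0.2, 0.6) ⇒ IN Λ
candidate 3: (m,n)=(7,5) → π∥ = 7+5·τ ≈ 32.96291, π⊥ = 7+5·τ' ≈ 6.03709 ∉ [0.2, 0.6) ⇒ out
candidate 4: (m,n)=(-1,-8) → π∥ = -1-8·τ ≈ -42.54066, π⊥ = -1-8·τ' ≈ 0.54066 ∈ [0.2, 0.6) ⇒ IN Λ
candidate 5: (m,n)=(6,4) → π∥ = 6+4·τ ≈ 26.77033, π⊥ = 6+4·τ' ≈ 5.22967 ∉ [0.2, 0.6) ⇒ out

2, 4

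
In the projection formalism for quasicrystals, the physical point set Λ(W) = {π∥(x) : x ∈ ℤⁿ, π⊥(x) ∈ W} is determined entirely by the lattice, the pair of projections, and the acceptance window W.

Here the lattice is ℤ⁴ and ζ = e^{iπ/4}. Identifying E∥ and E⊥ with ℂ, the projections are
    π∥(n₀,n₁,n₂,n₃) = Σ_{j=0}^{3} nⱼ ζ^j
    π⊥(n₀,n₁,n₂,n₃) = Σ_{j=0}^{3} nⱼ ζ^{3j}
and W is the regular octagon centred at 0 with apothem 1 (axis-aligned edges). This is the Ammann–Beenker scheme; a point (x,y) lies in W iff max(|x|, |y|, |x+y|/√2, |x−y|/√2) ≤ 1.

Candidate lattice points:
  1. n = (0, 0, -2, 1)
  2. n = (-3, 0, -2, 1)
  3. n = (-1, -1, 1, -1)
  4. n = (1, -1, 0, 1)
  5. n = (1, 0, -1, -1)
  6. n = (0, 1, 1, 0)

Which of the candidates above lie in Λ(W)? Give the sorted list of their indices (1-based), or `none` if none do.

π⊥(n) = n₀ + n₁ζ³ + n₂ζ⁶ + n₃ζ⁹ where ζ = e^{iπ/4}.
#1 (0, 0, -2, 1): internal (0.7071, 2.7071); octagon support 2.7071 vs apothem 1 → ∉ W
#2 (-3, 0, -2, 1): internal (-2.2929, 2.7071); octagon support 3.5355 vs apothem 1 → ∉ W
#3 (-1, -1, 1, -1): internal (-1.0000, -2.4142); octagon support 2.4142 vs apothem 1 → ∉ W
#4 (1, -1, 0, 1): internal (2.4142, 0.0000); octagon support 2.4142 vs apothem 1 → ∉ W
#5 (1, 0, -1, -1): internal (0.2929, 0.2929); octagon support 0.4142 vs apothem 1 → ∈ W
#6 (0, 1, 1, 0): internal (-0.7071, -0.2929); octagon support 0.7071 vs apothem 1 → ∈ W

5, 6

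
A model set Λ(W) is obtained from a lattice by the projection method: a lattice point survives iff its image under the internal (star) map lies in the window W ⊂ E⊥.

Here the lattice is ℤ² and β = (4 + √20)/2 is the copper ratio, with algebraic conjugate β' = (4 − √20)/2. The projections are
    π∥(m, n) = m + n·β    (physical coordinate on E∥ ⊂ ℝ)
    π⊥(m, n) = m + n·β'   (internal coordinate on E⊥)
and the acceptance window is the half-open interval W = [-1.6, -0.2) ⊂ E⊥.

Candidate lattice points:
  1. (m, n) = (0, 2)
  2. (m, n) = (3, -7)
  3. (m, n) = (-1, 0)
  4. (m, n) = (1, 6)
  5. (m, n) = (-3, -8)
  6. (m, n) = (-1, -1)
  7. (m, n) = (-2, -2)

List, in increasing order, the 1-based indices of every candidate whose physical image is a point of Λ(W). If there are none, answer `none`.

Numerically β ≈ 4.23607 and β' = −1/β ≈ -0.23607.
#1 (0,2): internal coord 0 + (2)·β' = -0.47214; -0.47214 ∈ [-1.6, -0.2) → IN Λ
#2 (3,-7): internal coord 3 + (-7)·β' = +4.65248; +4.65248 ∉ [-1.6, -0.2) → out
#3 (-1,0): internal coord -1 + (0)·β' = -1.00000; -1.00000 ∈ [-1.6, -0.2) → IN Λ
#4 (1,6): internal coord 1 + (6)·β' = -0.41641; -0.41641 ∈ [-1.6, -0.2) → IN Λ
#5 (-3,-8): internal coord -3 + (-8)·β' = -1.11146; -1.11146 ∈ [-1.6, -0.2) → IN Λ
#6 (-1,-1): internal coord -1 + (-1)·β' = -0.76393; -0.76393 ∈ [-1.6, -0.2) → IN Λ
#7 (-2,-2): internal coord -2 + (-2)·β' = -1.52786; -1.52786 ∈ [-1.6, -0.2) → IN Λ

1, 3, 4, 5, 6, 7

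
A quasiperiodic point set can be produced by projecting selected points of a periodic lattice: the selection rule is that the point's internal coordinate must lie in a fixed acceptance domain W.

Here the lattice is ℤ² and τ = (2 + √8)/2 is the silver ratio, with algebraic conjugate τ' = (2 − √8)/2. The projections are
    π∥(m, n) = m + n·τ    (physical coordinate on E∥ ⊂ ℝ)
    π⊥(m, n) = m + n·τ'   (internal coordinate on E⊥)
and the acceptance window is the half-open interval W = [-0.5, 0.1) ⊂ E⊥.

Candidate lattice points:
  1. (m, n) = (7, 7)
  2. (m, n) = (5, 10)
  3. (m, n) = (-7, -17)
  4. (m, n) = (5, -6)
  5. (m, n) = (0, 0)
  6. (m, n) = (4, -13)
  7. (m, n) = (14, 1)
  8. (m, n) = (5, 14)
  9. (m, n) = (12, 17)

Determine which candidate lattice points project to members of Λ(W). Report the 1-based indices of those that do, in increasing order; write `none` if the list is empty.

τ' = (2−√8)/2 ≈ -0.4142.
#1 (7,7): internal coord 7 + (7)·τ' = +4.1005; +4.1005 ∉ [-0.5, 0.1) → out
#2 (5,10): internal coord 5 + (10)·τ' = +0.8579; +0.8579 ∉ [-0.5, 0.1) → out
#3 (-7,-17): internal coord -7 + (-17)·τ' = +0.0416; +0.0416 ∈ [-0.5, 0.1) → IN Λ
#4 (5,-6): internal coord 5 + (-6)·τ' = +7.4853; +7.4853 ∉ [-0.5, 0.1) → out
#5 (0,0): internal coord 0 + (0)·τ' = +0.0000; +0.0000 ∈ [-0.5, 0.1) → IN Λ
#6 (4,-13): internal coord 4 + (-13)·τ' = +9.3848; +9.3848 ∉ [-0.5, 0.1) → out
#7 (14,1): internal coord 14 + (1)·τ' = +13.5858; +13.5858 ∉ [-0.5, 0.1) → out
#8 (5,14): internal coord 5 + (14)·τ' = -0.7990; -0.7990 ∉ [-0.5, 0.1) → out
#9 (12,17): internal coord 12 + (17)·τ' = +4.9584; +4.9584 ∉ [-0.5, 0.1) → out

3, 5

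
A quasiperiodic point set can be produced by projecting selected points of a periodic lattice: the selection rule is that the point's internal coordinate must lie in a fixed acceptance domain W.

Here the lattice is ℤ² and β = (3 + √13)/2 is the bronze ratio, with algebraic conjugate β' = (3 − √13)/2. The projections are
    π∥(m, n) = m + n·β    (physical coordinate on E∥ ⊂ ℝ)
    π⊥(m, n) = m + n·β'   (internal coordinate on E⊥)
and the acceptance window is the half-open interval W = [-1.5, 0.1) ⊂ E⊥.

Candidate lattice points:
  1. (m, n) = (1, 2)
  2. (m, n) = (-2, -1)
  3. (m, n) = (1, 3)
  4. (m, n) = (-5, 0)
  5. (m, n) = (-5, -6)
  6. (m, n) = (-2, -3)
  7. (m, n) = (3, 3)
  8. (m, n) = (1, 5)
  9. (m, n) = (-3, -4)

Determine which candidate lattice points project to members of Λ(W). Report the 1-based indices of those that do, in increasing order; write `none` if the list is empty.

3, 6, 8

Compute β' = (3−√13)/2 = -0.302776, so π⊥(m,n) = m -0.302776·n.
candidate 1: (m,n)=(1,2) → π∥ = 1+2·β ≈ 7.605551, π⊥ = 1+2·β' ≈ 0.394449 ∉ [-1.5, 0.1) ⇒ out
candidate 2: (m,n)=(-2,-1) → π∥ = -2-1·β ≈ -5.302776, π⊥ = -2-1·β' ≈ -1.697224 ∉ [-1.5, 0.1) ⇒ out
candidate 3: (m,n)=(1,3) → π∥ = 1+3·β ≈ 10.908327, π⊥ = 1+3·β' ≈ 0.091673 ∈ [-1.5, 0.1) ⇒ IN Λ
candidate 4: (m,n)=(-5,0) → π∥ = -5+0·β ≈ -5.000000, π⊥ = -5+0·β' ≈ -5.000000 ∉ [-1.5, 0.1) ⇒ out
candidate 5: (m,n)=(-5,-6) → π∥ = -5-6·β ≈ -24.816654, π⊥ = -5-6·β' ≈ -3.183346 ∉ [-1.5, 0.1) ⇒ out
candidate 6: (m,n)=(-2,-3) → π∥ = -2-3·β ≈ -11.908327, π⊥ = -2-3·β' ≈ -1.091673 ∈ [-1.5, 0.1) ⇒ IN Λ
candidate 7: (m,n)=(3,3) → π∥ = 3+3·β ≈ 12.908327, π⊥ = 3+3·β' ≈ 2.091673 ∉ [-1.5, 0.1) ⇒ out
candidate 8: (m,n)=(1,5) → π∥ = 1+5·β ≈ 17.513878, π⊥ = 1+5·β' ≈ -0.513878 ∈ [-1.5, 0.1) ⇒ IN Λ
candidate 9: (m,n)=(-3,-4) → π∥ = -3-4·β ≈ -16.211103, π⊥ = -3-4·β' ≈ -1.788897 ∉ [-1.5, 0.1) ⇒ out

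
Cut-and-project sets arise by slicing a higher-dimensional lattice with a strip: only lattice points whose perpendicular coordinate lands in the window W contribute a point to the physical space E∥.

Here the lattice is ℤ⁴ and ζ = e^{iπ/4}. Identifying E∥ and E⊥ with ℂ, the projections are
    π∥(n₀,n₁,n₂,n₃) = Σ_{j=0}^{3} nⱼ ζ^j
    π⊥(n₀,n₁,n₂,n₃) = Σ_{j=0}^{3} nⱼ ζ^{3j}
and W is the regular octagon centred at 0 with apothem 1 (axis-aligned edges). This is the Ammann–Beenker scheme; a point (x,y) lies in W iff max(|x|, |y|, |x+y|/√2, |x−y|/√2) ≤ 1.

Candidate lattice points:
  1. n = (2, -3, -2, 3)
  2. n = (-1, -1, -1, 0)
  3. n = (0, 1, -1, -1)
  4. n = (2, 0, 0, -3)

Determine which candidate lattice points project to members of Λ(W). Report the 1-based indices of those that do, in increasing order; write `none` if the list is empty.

2

π⊥(n) = n₀ + n₁ζ³ + n₂ζ⁶ + n₃ζ⁹ where ζ = e^{iπ/4}.
candidate 1: n = (2, -3, -2, 3) → π⊥ ≈ (+6.24264, +2.00000); max(|x|,|y|,|x±y|/√2) = 6.24264 > 1 ⇒ ∉ W
candidate 2: n = (-1, -1, -1, 0) → π⊥ ≈ (-0.29289, +0.29289); max(|x|,|y|,|x±y|/√2) = 0.41421 ≤ 1 ⇒ ∈ W
candidate 3: n = (0, 1, -1, -1) → π⊥ ≈ (-1.41421, +1.00000); max(|x|,|y|,|x±y|/√2) = 1.70711 > 1 ⇒ ∉ W
candidate 4: n = (2, 0, 0, -3) → π⊥ ≈ (-0.12132, -2.12132); max(|x|,|y|,|x±y|/√2) = 2.12132 > 1 ⇒ ∉ W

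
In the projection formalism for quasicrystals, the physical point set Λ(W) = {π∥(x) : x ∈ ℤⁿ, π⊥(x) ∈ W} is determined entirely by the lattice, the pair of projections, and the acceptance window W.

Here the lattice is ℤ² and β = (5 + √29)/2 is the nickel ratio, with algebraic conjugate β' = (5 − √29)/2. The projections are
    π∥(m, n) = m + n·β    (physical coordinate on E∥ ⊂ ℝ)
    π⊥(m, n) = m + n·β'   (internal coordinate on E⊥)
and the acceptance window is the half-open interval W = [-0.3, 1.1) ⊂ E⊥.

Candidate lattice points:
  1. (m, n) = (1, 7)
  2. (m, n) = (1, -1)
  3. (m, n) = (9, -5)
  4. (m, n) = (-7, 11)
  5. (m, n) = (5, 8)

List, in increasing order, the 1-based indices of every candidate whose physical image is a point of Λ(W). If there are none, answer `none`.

Numerically β ≈ 5.1926 and β' = −1/β ≈ -0.1926.
[1] lift (1,7): star map gives -0.3481; window check -0.3 ≤ -0.3481 < 1.1 is false → out
[2] lift (1,-1): star map gives 1.1926; window check -0.3 ≤ 1.1926 < 1.1 is false → out
[3] lift (9,-5): star map gives 9.9629; window check -0.3 ≤ 9.9629 < 1.1 is false → out
[4] lift (-7,11): star map gives -9.1184; window check -0.3 ≤ -9.1184 < 1.1 is false → out
[5] lift (5,8): star map gives 3.4593; window check -0.3 ≤ 3.4593 < 1.1 is false → out

none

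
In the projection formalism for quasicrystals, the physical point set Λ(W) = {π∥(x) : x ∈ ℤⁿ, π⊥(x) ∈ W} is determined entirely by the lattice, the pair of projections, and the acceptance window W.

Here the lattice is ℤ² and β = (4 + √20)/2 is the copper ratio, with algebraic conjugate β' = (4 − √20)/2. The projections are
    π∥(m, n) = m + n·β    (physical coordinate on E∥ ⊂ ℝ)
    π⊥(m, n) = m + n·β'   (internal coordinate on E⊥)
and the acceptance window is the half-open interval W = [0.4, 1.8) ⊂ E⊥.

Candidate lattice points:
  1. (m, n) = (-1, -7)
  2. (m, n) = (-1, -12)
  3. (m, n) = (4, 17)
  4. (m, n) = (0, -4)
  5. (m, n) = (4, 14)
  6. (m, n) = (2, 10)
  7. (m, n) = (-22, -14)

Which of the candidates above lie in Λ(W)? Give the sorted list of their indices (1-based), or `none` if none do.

Numerically β ≈ 4.2361 and β' = −1/β ≈ -0.2361.
#1 (-1,-7): internal coord -1 + (-7)·β' = +0.6525; +0.6525 ∈ [0.4, 1.8) → IN Λ
#2 (-1,-12): internal coord -1 + (-12)·β' = +1.8328; +1.8328 ∉ [0.4, 1.8) → out
#3 (4,17): internal coord 4 + (17)·β' = -0.0132; -0.0132 ∉ [0.4, 1.8) → out
#4 (0,-4): internal coord 0 + (-4)·β' = +0.9443; +0.9443 ∈ [0.4, 1.8) → IN Λ
#5 (4,14): internal coord 4 + (14)·β' = +0.6950; +0.6950 ∈ [0.4, 1.8) → IN Λ
#6 (2,10): internal coord 2 + (10)·β' = -0.3607; -0.3607 ∉ [0.4, 1.8) → out
#7 (-22,-14): internal coord -22 + (-14)·β' = -18.6950; -18.6950 ∉ [0.4, 1.8) → out

1, 4, 5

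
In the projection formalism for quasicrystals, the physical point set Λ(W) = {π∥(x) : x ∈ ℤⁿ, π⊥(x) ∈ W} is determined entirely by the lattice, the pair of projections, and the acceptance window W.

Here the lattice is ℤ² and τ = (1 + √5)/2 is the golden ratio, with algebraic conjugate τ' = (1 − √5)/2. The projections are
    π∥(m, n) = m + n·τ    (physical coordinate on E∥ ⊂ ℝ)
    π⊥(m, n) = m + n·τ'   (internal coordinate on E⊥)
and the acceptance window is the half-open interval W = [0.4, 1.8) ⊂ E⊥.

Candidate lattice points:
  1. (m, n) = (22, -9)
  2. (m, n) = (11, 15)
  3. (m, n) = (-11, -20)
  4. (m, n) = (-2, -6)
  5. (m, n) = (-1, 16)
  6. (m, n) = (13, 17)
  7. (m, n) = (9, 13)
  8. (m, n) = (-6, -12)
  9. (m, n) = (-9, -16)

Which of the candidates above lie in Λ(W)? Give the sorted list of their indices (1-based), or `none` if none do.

2, 3, 4, 7, 8, 9

τ' = (1−√5)/2 ≈ -0.6180.
#1 (22,-9): internal coord 22 + (-9)·τ' = +27.5623; +27.5623 ∉ [0.4, 1.8) → out
#2 (11,15): internal coord 11 + (15)·τ' = +1.7295; +1.7295 ∈ [0.4, 1.8) → IN Λ
#3 (-11,-20): internal coord -11 + (-20)·τ' = +1.3607; +1.3607 ∈ [0.4, 1.8) → IN Λ
#4 (-2,-6): internal coord -2 + (-6)·τ' = +1.7082; +1.7082 ∈ [0.4, 1.8) → IN Λ
#5 (-1,16): internal coord -1 + (16)·τ' = -10.8885; -10.8885 ∉ [0.4, 1.8) → out
#6 (13,17): internal coord 13 + (17)·τ' = +2.4934; +2.4934 ∉ [0.4, 1.8) → out
#7 (9,13): internal coord 9 + (13)·τ' = +0.9656; +0.9656 ∈ [0.4, 1.8) → IN Λ
#8 (-6,-12): internal coord -6 + (-12)·τ' = +1.4164; +1.4164 ∈ [0.4, 1.8) → IN Λ
#9 (-9,-16): internal coord -9 + (-16)·τ' = +0.8885; +0.8885 ∈ [0.4, 1.8) → IN Λ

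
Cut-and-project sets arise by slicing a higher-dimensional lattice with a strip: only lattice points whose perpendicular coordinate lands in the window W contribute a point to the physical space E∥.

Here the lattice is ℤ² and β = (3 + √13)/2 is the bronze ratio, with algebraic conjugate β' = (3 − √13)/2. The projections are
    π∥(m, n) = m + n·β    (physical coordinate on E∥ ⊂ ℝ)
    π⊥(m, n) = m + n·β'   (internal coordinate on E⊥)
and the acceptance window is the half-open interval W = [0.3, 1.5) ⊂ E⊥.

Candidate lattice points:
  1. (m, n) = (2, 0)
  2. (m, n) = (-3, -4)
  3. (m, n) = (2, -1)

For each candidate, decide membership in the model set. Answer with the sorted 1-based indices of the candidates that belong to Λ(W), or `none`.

none

Compute β' = (3−√13)/2 = -0.3028, so π⊥(m,n) = m -0.3028·n.
[1] lift (2,0): star map gives 2.0000; window check 0.3 ≤ 2.0000 < 1.5 is false → out
[2] lift (-3,-4): star map gives -1.7889; window check 0.3 ≤ -1.7889 < 1.5 is false → out
[3] lift (2,-1): star map gives 2.3028; window check 0.3 ≤ 2.3028 < 1.5 is false → out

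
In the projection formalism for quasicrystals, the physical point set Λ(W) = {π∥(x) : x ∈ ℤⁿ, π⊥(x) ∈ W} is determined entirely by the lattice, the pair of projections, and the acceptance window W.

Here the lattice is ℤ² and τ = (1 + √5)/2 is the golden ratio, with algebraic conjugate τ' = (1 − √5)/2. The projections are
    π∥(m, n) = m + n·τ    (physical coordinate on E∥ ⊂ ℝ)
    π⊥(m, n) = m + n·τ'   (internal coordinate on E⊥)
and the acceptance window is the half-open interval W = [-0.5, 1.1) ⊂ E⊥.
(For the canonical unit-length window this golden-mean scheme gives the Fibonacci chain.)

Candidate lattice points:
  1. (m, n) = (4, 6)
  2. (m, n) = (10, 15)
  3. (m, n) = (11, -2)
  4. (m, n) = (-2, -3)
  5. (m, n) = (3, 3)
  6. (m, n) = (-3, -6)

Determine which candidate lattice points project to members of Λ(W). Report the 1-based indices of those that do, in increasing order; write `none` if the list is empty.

1, 2, 4, 6

Numerically τ ≈ 1.618034 and τ' = −1/τ ≈ -0.618034.
candidate 1: (m,n)=(4,6) → π∥ = 4+6·τ ≈ 13.708204, π⊥ = 4+6·τ' ≈ 0.291796 ∈ [-0.5, 1.1) ⇒ IN Λ
candidate 2: (m,n)=(10,15) → π∥ = 10+15·τ ≈ 34.270510, π⊥ = 10+15·τ' ≈ 0.729490 ∈ [-0.5, 1.1) ⇒ IN Λ
candidate 3: (m,n)=(11,-2) → π∥ = 11-2·τ ≈ 7.763932, π⊥ = 11-2·τ' ≈ 12.236068 ∉ [-0.5, 1.1) ⇒ out
candidate 4: (m,n)=(-2,-3) → π∥ = -2-3·τ ≈ -6.854102, π⊥ = -2-3·τ' ≈ -0.145898 ∈ [-0.5, 1.1) ⇒ IN Λ
candidate 5: (m,n)=(3,3) → π∥ = 3+3·τ ≈ 7.854102, π⊥ = 3+3·τ' ≈ 1.145898 ∉ [-0.5, 1.1) ⇒ out
candidate 6: (m,n)=(-3,-6) → π∥ = -3-6·τ ≈ -12.708204, π⊥ = -3-6·τ' ≈ 0.708204 ∈ [-0.5, 1.1) ⇒ IN Λ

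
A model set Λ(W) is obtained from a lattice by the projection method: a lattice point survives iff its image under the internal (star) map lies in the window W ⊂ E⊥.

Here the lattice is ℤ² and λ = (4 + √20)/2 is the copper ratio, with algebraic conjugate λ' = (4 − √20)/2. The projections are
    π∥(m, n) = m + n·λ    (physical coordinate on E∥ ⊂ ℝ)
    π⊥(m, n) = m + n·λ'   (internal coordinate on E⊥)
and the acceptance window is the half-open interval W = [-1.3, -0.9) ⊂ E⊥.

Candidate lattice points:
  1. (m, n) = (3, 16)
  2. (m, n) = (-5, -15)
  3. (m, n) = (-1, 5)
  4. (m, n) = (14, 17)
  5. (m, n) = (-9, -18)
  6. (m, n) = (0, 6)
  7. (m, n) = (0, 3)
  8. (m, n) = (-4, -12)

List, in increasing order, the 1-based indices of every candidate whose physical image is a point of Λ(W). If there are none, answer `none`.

8

Numerically λ ≈ 4.2361 and λ' = −1/λ ≈ -0.2361.
#1 (3,16): internal coord 3 + (16)·λ' = -0.7771; -0.7771 ∉ [-1.3, -0.9) → out
#2 (-5,-15): internal coord -5 + (-15)·λ' = -1.4590; -1.4590 ∉ [-1.3, -0.9) → out
#3 (-1,5): internal coord -1 + (5)·λ' = -2.1803; -2.1803 ∉ [-1.3, -0.9) → out
#4 (14,17): internal coord 14 + (17)·λ' = +9.9868; +9.9868 ∉ [-1.3, -0.9) → out
#5 (-9,-18): internal coord -9 + (-18)·λ' = -4.7508; -4.7508 ∉ [-1.3, -0.9) → out
#6 (0,6): internal coord 0 + (6)·λ' = -1.4164; -1.4164 ∉ [-1.3, -0.9) → out
#7 (0,3): internal coord 0 + (3)·λ' = -0.7082; -0.7082 ∉ [-1.3, -0.9) → out
#8 (-4,-12): internal coord -4 + (-12)·λ' = -1.1672; -1.1672 ∈ [-1.3, -0.9) → IN Λ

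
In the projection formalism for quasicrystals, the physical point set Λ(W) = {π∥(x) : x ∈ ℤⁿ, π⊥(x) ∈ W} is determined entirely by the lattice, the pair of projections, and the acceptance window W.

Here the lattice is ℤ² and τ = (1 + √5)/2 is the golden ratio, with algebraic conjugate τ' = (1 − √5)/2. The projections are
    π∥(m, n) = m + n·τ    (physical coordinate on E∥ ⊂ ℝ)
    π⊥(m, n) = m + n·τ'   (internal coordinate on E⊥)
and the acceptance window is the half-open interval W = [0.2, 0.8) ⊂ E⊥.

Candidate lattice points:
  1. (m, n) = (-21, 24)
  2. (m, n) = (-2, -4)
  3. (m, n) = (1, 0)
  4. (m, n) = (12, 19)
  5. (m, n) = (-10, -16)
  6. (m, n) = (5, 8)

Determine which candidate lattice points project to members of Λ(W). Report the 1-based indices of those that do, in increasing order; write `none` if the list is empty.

2, 4

Numerically τ ≈ 1.6180 and τ' = −1/τ ≈ -0.6180.
candidate 1: (m,n)=(-21,24) → π∥ = -21+24·τ ≈ 17.8328, π⊥ = -21+24·τ' ≈ -35.8328 ∉ [0.2, 0.8) ⇒ out
candidate 2: (m,n)=(-2,-4) → π∥ = -2-4·τ ≈ -8.4721, π⊥ = -2-4·τ' ≈ 0.4721 ∈ [0.2, 0.8) ⇒ IN Λ
candidate 3: (m,n)=(1,0) → π∥ = 1+0·τ ≈ 1.0000, π⊥ = 1+0·τ' ≈ 1.0000 ∉ [0.2, 0.8) ⇒ out
candidate 4: (m,n)=(12,19) → π∥ = 12+19·τ ≈ 42.7426, π⊥ = 12+19·τ' ≈ 0.2574 ∈ [0.2, 0.8) ⇒ IN Λ
candidate 5: (m,n)=(-10,-16) → π∥ = -10-16·τ ≈ -35.8885, π⊥ = -10-16·τ' ≈ -0.1115 ∉ [0.2, 0.8) ⇒ out
candidate 6: (m,n)=(5,8) → π∥ = 5+8·τ ≈ 17.9443, π⊥ = 5+8·τ' ≈ 0.0557 ∉ [0.2, 0.8) ⇒ out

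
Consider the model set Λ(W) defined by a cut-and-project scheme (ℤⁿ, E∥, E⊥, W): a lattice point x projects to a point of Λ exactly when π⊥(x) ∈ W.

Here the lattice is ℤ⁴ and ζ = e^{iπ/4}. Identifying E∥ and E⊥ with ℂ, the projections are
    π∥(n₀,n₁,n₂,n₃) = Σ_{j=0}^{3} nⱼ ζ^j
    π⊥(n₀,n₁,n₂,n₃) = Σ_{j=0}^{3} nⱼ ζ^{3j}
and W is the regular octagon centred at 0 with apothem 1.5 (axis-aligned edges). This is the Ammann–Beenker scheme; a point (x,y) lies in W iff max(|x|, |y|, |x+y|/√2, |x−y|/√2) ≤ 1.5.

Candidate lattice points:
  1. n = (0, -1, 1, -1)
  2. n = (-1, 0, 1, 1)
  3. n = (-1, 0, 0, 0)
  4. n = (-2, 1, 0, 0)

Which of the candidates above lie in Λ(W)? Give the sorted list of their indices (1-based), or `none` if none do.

Internal map: ζ^{3j} for j=0..3 gives (1,0), (−√2/2,√2/2), (0,−1), (√2/2,√2/2).
candidate 1: n = (0, -1, 1, -1) → π⊥ ≈ (+0.0000, -2.4142); max(|x|,|y|,|x±y|/√2) = 2.4142 > 1.5 ⇒ ∉ W
candidate 2: n = (-1, 0, 1, 1) → π⊥ ≈ (-0.2929, -0.2929); max(|x|,|y|,|x±y|/√2) = 0.4142 ≤ 1.5 ⇒ ∈ W
candidate 3: n = (-1, 0, 0, 0) → π⊥ ≈ (-1.0000, +0.0000); max(|x|,|y|,|x±y|/√2) = 1.0000 ≤ 1.5 ⇒ ∈ W
candidate 4: n = (-2, 1, 0, 0) → π⊥ ≈ (-2.7071, +0.7071); max(|x|,|y|,|x±y|/√2) = 2.7071 > 1.5 ⇒ ∉ W

2, 3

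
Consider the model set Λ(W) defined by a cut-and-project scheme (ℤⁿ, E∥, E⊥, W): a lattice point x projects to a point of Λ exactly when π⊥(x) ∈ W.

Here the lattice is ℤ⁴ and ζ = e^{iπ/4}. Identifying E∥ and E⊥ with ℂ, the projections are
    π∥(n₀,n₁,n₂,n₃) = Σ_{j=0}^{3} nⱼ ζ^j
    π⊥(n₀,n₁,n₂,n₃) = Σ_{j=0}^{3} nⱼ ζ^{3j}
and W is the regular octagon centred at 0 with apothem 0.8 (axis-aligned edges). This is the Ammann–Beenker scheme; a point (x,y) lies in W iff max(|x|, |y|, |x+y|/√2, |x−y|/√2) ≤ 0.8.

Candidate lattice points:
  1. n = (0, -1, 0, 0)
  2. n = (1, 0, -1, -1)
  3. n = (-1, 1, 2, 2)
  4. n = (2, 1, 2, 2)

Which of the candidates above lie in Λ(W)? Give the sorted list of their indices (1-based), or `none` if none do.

Internal map: ζ^{3j} for j=0..3 gives (1,0), (−√2/2,√2/2), (0,−1), (√2/2,√2/2).
#1 (0, -1, 0, 0): internal (0.7071, -0.7071); octagon support 1.0000 vs apothem 0.8 → ∉ W
#2 (1, 0, -1, -1): internal (0.2929, 0.2929); octagon support 0.4142 vs apothem 0.8 → ∈ W
#3 (-1, 1, 2, 2): internal (-0.2929, 0.1213); octagon support 0.2929 vs apothem 0.8 → ∈ W
#4 (2, 1, 2, 2): internal (2.7071, 0.1213); octagon support 2.7071 vs apothem 0.8 → ∉ W

2, 3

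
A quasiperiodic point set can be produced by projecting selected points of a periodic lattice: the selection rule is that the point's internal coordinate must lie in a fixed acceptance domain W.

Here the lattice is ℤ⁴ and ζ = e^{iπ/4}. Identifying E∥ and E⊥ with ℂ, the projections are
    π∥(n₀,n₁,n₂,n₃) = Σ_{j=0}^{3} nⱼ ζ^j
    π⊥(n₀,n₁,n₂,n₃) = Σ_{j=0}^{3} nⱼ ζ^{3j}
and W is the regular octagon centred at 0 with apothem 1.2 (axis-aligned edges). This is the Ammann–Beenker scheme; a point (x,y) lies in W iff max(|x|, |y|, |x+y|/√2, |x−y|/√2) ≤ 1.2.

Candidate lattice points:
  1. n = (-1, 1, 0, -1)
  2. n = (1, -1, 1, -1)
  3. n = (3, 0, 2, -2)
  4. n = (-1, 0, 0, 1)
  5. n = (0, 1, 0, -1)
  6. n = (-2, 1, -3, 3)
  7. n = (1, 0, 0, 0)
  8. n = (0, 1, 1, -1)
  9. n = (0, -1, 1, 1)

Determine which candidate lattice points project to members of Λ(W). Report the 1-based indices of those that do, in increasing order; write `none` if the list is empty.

4, 7

Internal map: ζ^{3j} for j=0..3 gives (1,0), (−√2/2,√2/2), (0,−1), (√2/2,√2/2).
#1 (-1, 1, 0, -1): internal (-2.41421, 0.00000); octagon support 2.41421 vs apothem 1.2 → ∉ W
#2 (1, -1, 1, -1): internal (1.00000, -2.41421); octagon support 2.41421 vs apothem 1.2 → ∉ W
#3 (3, 0, 2, -2): internal (1.58579, -3.41421); octagon support 3.53553 vs apothem 1.2 → ∉ W
#4 (-1, 0, 0, 1): internal (-0.29289, 0.70711); octagon support 0.70711 vs apothem 1.2 → ∈ W
#5 (0, 1, 0, -1): internal (-1.41421, 0.00000); octagon support 1.41421 vs apothem 1.2 → ∉ W
#6 (-2, 1, -3, 3): internal (-0.58579, 5.82843); octagon support 5.82843 vs apothem 1.2 → ∉ W
#7 (1, 0, 0, 0): internal (1.00000, 0.00000); octagon support 1.00000 vs apothem 1.2 → ∈ W
#8 (0, 1, 1, -1): internal (-1.41421, -1.00000); octagon support 1.70711 vs apothem 1.2 → ∉ W
#9 (0, -1, 1, 1): internal (1.41421, -1.00000); octagon support 1.70711 vs apothem 1.2 → ∉ W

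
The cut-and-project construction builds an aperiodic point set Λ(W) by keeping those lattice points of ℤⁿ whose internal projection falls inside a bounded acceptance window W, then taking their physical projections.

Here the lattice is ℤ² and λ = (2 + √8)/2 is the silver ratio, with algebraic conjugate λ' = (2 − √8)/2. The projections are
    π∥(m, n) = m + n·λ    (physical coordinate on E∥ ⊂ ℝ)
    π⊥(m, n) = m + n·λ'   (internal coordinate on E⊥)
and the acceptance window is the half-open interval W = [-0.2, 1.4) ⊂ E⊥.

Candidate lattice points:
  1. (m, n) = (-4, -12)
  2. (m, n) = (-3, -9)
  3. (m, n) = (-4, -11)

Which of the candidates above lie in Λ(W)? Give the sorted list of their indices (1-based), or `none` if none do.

1, 2, 3

Numerically λ ≈ 2.414214 and λ' = −1/λ ≈ -0.414214.
[1] lift (-4,-12): star map gives 0.970563; window check -0.2 ≤ 0.970563 < 1.4 is true → IN Λ
[2] lift (-3,-9): star map gives 0.727922; window check -0.2 ≤ 0.727922 < 1.4 is true → IN Λ
[3] lift (-4,-11): star map gives 0.556349; window check -0.2 ≤ 0.556349 < 1.4 is true → IN Λ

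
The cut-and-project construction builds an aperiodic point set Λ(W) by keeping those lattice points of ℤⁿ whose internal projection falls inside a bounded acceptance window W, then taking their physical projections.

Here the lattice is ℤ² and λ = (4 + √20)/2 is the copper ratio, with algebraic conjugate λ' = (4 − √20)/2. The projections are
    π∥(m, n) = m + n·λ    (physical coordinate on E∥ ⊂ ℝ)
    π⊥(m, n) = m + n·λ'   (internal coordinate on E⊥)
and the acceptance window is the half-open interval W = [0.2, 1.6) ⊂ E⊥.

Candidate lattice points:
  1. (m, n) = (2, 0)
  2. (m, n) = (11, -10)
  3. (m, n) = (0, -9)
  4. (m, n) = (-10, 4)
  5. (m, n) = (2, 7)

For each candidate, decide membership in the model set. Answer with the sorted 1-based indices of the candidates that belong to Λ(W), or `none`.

5

Compute λ' = (4−√20)/2 = -0.23607, so π⊥(m,n) = m -0.23607·n.
#1 (2,0): internal coord 2 + (0)·λ' = +2.00000; +2.00000 ∉ [0.2, 1.6) → out
#2 (11,-10): internal coord 11 + (-10)·λ' = +13.36068; +13.36068 ∉ [0.2, 1.6) → out
#3 (0,-9): internal coord 0 + (-9)·λ' = +2.12461; +2.12461 ∉ [0.2, 1.6) → out
#4 (-10,4): internal coord -10 + (4)·λ' = -10.94427; -10.94427 ∉ [0.2, 1.6) → out
#5 (2,7): internal coord 2 + (7)·λ' = +0.34752; +0.34752 ∈ [0.2, 1.6) → IN Λ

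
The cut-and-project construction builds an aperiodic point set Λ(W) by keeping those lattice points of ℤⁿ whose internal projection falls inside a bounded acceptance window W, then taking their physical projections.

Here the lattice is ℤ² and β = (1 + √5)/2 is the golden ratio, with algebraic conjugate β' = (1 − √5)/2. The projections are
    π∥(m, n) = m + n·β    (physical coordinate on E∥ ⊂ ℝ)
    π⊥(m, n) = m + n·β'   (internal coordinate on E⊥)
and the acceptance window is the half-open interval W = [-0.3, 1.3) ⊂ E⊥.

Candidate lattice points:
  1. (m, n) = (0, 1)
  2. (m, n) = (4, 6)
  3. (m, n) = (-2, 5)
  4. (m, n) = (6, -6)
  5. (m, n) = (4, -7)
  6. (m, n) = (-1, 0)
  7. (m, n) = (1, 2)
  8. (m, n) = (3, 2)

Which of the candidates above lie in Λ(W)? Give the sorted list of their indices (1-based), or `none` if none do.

Compute β' = (1−√5)/2 = -0.6180, so π⊥(m,n) = m -0.6180·n.
candidate 1: (m,n)=(0,1) → π∥ = 0+1·β ≈ 1.6180, π⊥ = 0+1·β' ≈ -0.6180 ∉ [-0.3, 1.3) ⇒ out
candidate 2: (m,n)=(4,6) → π∥ = 4+6·β ≈ 13.7082, π⊥ = 4+6·β' ≈ 0.2918 ∈ [-0.3, 1.3) ⇒ IN Λ
candidate 3: (m,n)=(-2,5) → π∥ = -2+5·β ≈ 6.0902, π⊥ = -2+5·β' ≈ -5.0902 ∉ [-0.3, 1.3) ⇒ out
candidate 4: (m,n)=(6,-6) → π∥ = 6-6·β ≈ -3.7082, π⊥ = 6-6·β' ≈ 9.7082 ∉ [-0.3, 1.3) ⇒ out
candidate 5: (m,n)=(4,-7) → π∥ = 4-7·β ≈ -7.3262, π⊥ = 4-7·β' ≈ 8.3262 ∉ [-0.3, 1.3) ⇒ out
candidate 6: (m,n)=(-1,0) → π∥ = -1+0·β ≈ -1.0000, π⊥ = -1+0·β' ≈ -1.0000 ∉ [-0.3, 1.3) ⇒ out
candidate 7: (m,n)=(1,2) → π∥ = 1+2·β ≈ 4.2361, π⊥ = 1+2·β' ≈ -0.2361 ∈ [-0.3, 1.3) ⇒ IN Λ
candidate 8: (m,n)=(3,2) → π∥ = 3+2·β ≈ 6.2361, π⊥ = 3+2·β' ≈ 1.7639 ∉ [-0.3, 1.3) ⇒ out

2, 7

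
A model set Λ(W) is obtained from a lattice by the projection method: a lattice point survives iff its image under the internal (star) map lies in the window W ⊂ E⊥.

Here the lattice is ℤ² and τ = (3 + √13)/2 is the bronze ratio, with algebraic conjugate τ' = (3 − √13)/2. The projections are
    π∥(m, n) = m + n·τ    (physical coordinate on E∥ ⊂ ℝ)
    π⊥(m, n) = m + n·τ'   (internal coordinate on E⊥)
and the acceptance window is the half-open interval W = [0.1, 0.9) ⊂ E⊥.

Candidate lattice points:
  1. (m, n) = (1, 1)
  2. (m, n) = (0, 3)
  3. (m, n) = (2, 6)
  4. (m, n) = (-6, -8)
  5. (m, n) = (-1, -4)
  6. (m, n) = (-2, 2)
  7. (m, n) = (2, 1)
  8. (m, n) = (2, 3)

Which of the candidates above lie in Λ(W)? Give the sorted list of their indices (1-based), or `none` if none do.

1, 3, 5

Compute τ' = (3−√13)/2 = -0.3028, so π⊥(m,n) = m -0.3028·n.
#1 (1,1): internal coord 1 + (1)·τ' = +0.6972; +0.6972 ∈ [0.1, 0.9) → IN Λ
#2 (0,3): internal coord 0 + (3)·τ' = -0.9083; -0.9083 ∉ [0.1, 0.9) → out
#3 (2,6): internal coord 2 + (6)·τ' = +0.1833; +0.1833 ∈ [0.1, 0.9) → IN Λ
#4 (-6,-8): internal coord -6 + (-8)·τ' = -3.5778; -3.5778 ∉ [0.1, 0.9) → out
#5 (-1,-4): internal coord -1 + (-4)·τ' = +0.2111; +0.2111 ∈ [0.1, 0.9) → IN Λ
#6 (-2,2): internal coord -2 + (2)·τ' = -2.6056; -2.6056 ∉ [0.1, 0.9) → out
#7 (2,1): internal coord 2 + (1)·τ' = +1.6972; +1.6972 ∉ [0.1, 0.9) → out
#8 (2,3): internal coord 2 + (3)·τ' = +1.0917; +1.0917 ∉ [0.1, 0.9) → out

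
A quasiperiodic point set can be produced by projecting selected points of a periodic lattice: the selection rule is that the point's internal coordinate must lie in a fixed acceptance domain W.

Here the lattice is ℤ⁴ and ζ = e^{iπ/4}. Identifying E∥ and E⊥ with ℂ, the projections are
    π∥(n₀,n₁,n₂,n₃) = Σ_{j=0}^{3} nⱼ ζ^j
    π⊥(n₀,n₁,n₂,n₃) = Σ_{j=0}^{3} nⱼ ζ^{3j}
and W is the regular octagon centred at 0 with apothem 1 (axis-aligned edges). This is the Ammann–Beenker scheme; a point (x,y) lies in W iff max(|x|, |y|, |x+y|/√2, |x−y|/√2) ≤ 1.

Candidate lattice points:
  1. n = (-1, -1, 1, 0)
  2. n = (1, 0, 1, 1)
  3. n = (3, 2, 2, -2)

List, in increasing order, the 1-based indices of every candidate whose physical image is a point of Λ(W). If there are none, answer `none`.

none

π⊥(n) = n₀ + n₁ζ³ + n₂ζ⁶ + n₃ζ⁹ where ζ = e^{iπ/4}.
#1 (-1, -1, 1, 0): internal (-0.29289, -1.70711); octagon support 1.70711 vs apothem 1 → ∉ W
#2 (1, 0, 1, 1): internal (1.70711, -0.29289); octagon support 1.70711 vs apothem 1 → ∉ W
#3 (3, 2, 2, -2): internal (0.17157, -2.00000); octagon support 2.00000 vs apothem 1 → ∉ W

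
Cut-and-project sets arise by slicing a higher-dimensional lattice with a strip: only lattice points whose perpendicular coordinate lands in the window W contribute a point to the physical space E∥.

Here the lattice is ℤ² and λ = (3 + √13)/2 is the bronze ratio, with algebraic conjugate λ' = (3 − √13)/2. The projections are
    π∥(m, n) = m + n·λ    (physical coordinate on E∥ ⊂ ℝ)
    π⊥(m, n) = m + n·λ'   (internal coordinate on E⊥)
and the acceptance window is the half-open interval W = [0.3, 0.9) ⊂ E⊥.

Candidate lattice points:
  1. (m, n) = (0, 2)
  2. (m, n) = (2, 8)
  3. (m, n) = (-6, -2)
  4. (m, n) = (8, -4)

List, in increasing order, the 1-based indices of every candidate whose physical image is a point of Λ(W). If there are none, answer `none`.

none

Compute λ' = (3−√13)/2 = -0.302776, so π⊥(m,n) = m -0.302776·n.
[1] lift (0,2): star map gives -0.605551; window check 0.3 ≤ -0.605551 < 0.9 is false → out
[2] lift (2,8): star map gives -0.422205; window check 0.3 ≤ -0.422205 < 0.9 is false → out
[3] lift (-6,-2): star map gives -5.394449; window check 0.3 ≤ -5.394449 < 0.9 is false → out
[4] lift (8,-4): star map gives 9.211103; window check 0.3 ≤ 9.211103 < 0.9 is false → out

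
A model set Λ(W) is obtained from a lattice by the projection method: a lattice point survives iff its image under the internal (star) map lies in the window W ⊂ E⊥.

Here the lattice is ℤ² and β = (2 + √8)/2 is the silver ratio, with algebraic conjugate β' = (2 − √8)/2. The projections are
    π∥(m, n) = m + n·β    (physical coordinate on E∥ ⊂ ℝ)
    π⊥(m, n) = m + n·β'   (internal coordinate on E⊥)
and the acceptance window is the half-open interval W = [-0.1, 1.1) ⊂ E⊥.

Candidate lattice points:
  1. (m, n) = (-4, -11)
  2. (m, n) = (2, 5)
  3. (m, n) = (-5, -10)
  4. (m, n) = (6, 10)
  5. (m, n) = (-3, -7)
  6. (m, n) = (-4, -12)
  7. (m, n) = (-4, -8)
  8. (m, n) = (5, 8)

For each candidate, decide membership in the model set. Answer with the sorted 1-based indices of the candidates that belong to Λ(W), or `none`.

1, 2, 6

β' = (2−√8)/2 ≈ -0.41421.
[1] lift (-4,-11): star map gives 0.55635; window check -0.1 ≤ 0.55635 < 1.1 is true → IN Λ
[2] lift (2,5): star map gives -0.07107; window check -0.1 ≤ -0.07107 < 1.1 is true → IN Λ
[3] lift (-5,-10): star map gives -0.85786; window check -0.1 ≤ -0.85786 < 1.1 is false → out
[4] lift (6,10): star map gives 1.85786; window check -0.1 ≤ 1.85786 < 1.1 is false → out
[5] lift (-3,-7): star map gives -0.10051; window check -0.1 ≤ -0.10051 < 1.1 is false → out
[6] lift (-4,-12): star map gives 0.97056; window check -0.1 ≤ 0.97056 < 1.1 is true → IN Λ
[7] lift (-4,-8): star map gives -0.68629; window check -0.1 ≤ -0.68629 < 1.1 is false → out
[8] lift (5,8): star map gives 1.68629; window check -0.1 ≤ 1.68629 < 1.1 is false → out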